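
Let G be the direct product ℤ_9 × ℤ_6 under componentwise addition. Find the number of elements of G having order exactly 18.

18

An element (a,b) has order lcm(ord(a), ord(b)); count pairs with lcm equal to 18.
Enumerating gives 18 such elements.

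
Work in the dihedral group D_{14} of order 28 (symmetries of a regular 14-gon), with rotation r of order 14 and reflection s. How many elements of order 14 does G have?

The elements of order 14 are: r, r^3, r^5, r^9, r^11, r^13.
That's 6.

6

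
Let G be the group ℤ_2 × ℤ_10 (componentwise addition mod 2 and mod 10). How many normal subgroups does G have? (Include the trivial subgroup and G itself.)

10

G is abelian, so every subgroup is normal.
G has 10 subgroups in total, hence 10 normal subgroups.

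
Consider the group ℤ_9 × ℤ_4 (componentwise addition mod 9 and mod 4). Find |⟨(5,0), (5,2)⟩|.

18

|⟨(5,0)⟩| = 9 and |⟨(5,2)⟩| = 18, so |H| is a multiple of lcm(9, 18) = 18 and divides |G| = 36.
Closing under the operation: H = {(0,0), (0,2), (1,0), (1,2), (2,0), (2,2), (3,0), (3,2), (4,0), (4,2), (5,0), (5,2), (6,0), (6,2), (7,0), (7,2), (8,0), (8,2)}, so |H| = 18.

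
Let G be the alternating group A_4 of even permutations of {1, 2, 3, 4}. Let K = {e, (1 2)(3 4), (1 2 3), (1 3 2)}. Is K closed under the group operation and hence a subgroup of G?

No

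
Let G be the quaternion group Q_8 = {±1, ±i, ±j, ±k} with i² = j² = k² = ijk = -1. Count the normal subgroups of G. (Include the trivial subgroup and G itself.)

6

G has 6 subgroups. Checking conjugation-invariance by order — order 1: 1/1 normal; order 2: 1/1 normal; order 4: 3/3 normal; order 8: 1/1 normal.
Total normal subgroups: 6.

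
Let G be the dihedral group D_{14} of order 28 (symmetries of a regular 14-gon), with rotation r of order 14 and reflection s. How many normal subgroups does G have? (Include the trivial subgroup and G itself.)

7

G has 28 subgroups. Checking conjugation-invariance by order — order 1: 1/1 normal; order 2: 1/15 normal; order 4: 0/7 normal; order 7: 1/1 normal; order 14: 3/3 normal; order 28: 1/1 normal.
Total normal subgroups: 7.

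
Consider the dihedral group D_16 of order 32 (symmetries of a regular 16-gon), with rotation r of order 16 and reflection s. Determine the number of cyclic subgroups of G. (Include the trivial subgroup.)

Each element a generates a cyclic subgroup ⟨a⟩; distinct elements may generate the same one (a cyclic group of order d has φ(d) generators).
Cyclic subgroups by order — order 1: 1; order 2: 17; order 4: 1; order 8: 1; order 16: 1.
Total: 21.

21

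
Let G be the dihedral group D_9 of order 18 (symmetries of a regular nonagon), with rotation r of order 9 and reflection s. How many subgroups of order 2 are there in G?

9

|G| = 18 and 2 | 18, so subgroups of order 2 are possible by Lagrange.
The subgroups of order 2 are: {e, r^2s}; {e, r^3s}; {e, r^4s}; {e, r^5s}; … (9 in all).
So G has 9 subgroups of order 2.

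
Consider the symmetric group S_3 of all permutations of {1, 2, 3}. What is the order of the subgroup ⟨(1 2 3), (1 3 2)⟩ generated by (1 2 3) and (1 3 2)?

3

|⟨(1 2 3)⟩| = 3 and |⟨(1 3 2)⟩| = 3, so |H| is a multiple of lcm(3, 3) = 3 and divides |G| = 6.
Closing under the operation: H = {e, (1 2 3), (1 3 2)}, so |H| = 3.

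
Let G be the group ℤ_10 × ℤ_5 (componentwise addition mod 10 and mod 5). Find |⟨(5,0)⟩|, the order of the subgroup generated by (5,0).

2

The order of (5,0) in Z_10 × Z_5 is lcm(ord(5) in Z_10, ord(0) in Z_5).
ord(5) = 2 and ord(0) = 1, so |⟨(5,0)⟩| = lcm(2, 1) = 2.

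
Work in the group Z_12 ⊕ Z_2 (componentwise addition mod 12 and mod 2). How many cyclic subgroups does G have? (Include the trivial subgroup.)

Group the elements of G by the cyclic subgroup they generate; each cyclic subgroup of order d accounts for φ(d) elements.
Cyclic subgroups by order — order 1: 1; order 2: 3; order 3: 1; order 4: 2; order 6: 3; order 12: 2.
Total: 12.

12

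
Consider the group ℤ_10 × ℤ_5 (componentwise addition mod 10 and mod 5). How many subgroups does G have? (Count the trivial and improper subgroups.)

|G| = 50, so by Lagrange every subgroup order divides 50. Divisors: 1, 2, 5, 10, 25, 50.
Subgroups by order — order 1: 1; order 2: 1; order 5: 6; order 10: 6; order 25: 1; order 50: 1.
Total: 1 + 1 + 6 + 6 + 1 + 1 = 16.

16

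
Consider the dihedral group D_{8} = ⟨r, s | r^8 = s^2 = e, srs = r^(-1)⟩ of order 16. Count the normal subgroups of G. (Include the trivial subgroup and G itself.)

7

G has 19 subgroups. Checking conjugation-invariance by order — order 1: 1/1 normal; order 2: 1/9 normal; order 4: 1/5 normal; order 8: 3/3 normal; order 16: 1/1 normal.
Total normal subgroups: 7.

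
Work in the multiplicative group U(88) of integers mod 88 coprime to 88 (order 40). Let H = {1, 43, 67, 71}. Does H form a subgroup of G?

No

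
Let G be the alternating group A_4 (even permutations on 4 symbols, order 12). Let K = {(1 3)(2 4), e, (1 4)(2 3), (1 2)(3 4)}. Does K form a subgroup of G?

|K| = 4 divides |G| = 12, consistent with Lagrange.
K contains the identity, every element's inverse is in K, and K is closed under ∘: it is a subgroup.

Yes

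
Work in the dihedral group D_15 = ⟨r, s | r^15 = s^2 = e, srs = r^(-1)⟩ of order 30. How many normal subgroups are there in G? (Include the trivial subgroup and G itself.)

G has 28 subgroups. Checking conjugation-invariance by order — order 1: 1/1 normal; order 2: 0/15 normal; order 3: 1/1 normal; order 5: 1/1 normal; order 6: 0/5 normal; order 10: 0/3 normal; order 15: 1/1 normal; order 30: 1/1 normal.
Total normal subgroups: 5.

5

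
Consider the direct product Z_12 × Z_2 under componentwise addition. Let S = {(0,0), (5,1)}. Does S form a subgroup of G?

(5,1) ∈ S but its inverse (7,1) ∉ S, so S is not a subgroup.

No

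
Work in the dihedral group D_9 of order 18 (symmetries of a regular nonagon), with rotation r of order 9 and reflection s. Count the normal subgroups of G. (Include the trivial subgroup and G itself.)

4

G has 16 subgroups. Checking conjugation-invariance by order — order 1: 1/1 normal; order 2: 0/9 normal; order 3: 1/1 normal; order 6: 0/3 normal; order 9: 1/1 normal; order 18: 1/1 normal.
Total normal subgroups: 4.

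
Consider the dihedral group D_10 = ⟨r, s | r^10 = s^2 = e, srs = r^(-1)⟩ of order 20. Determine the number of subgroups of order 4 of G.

5

|G| = 20 and 4 | 20, so subgroups of order 4 are possible by Lagrange.
The subgroups of order 4 are: {e, r^5, r^2s, r^7s}; {e, r^5, r^3s, r^8s}; {e, r^5, r^4s, r^9s}; {e, r^5, s, r^5s}; … (5 in all).
So G has 5 subgroups of order 4.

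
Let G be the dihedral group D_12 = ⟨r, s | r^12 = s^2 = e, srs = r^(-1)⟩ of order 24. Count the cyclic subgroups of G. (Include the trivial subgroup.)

Group the elements of G by the cyclic subgroup they generate; each cyclic subgroup of order d accounts for φ(d) elements.
Cyclic subgroups by order — order 1: 1; order 2: 13; order 3: 1; order 4: 1; order 6: 1; order 12: 1.
Total: 18.

18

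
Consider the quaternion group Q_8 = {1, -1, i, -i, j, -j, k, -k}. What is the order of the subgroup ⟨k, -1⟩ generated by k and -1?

4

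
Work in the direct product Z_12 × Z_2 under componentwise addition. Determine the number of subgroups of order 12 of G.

|G| = 24 and 12 | 24, so subgroups of order 12 are possible by Lagrange.
The subgroups of order 12 are: {(0,0), (0,1), (2,0), (2,1), (4,0), (4,1), (6,0), (6,1), (8,0), (8,1), (10,0), (10,1)}; {(0,0), (1,0), (2,0), (3,0), (4,0), (5,0), (6,0), (7,0), (8,0), (9,0), (10,0), (11,0)}; {(0,0), (1,1), (2,0), (3,1), (4,0), (5,1), (6,0), (7,1), (8,0), (9,1), (10,0), (11,1)}.
So G has 3 subgroups of order 12.

3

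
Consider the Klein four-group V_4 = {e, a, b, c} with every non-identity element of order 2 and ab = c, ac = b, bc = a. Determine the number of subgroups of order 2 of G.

3

|G| = 4 and 2 | 4, so subgroups of order 2 are possible by Lagrange.
The subgroups of order 2 are: {e, a}; {e, b}; {e, c}.
So G has 3 subgroups of order 2.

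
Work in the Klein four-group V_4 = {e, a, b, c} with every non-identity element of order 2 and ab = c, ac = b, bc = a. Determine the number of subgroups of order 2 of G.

3

|G| = 4 and 2 | 4, so subgroups of order 2 are possible by Lagrange.
The subgroups of order 2 are: {e, a}; {e, b}; {e, c}.
So G has 3 subgroups of order 2.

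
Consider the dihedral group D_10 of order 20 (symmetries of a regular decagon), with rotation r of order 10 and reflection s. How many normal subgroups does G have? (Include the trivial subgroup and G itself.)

7

G has 22 subgroups. Checking conjugation-invariance by order — order 1: 1/1 normal; order 2: 1/11 normal; order 4: 0/5 normal; order 5: 1/1 normal; order 10: 3/3 normal; order 20: 1/1 normal.
Total normal subgroups: 7.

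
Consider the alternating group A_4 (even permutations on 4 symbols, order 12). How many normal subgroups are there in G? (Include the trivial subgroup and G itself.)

G has 10 subgroups. Checking conjugation-invariance by order — order 1: 1/1 normal; order 2: 0/3 normal; order 3: 0/4 normal; order 4: 1/1 normal; order 12: 1/1 normal.
Total normal subgroups: 3.

3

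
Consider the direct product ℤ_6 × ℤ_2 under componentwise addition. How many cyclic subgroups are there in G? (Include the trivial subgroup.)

8

Group the elements of G by the cyclic subgroup they generate; each cyclic subgroup of order d accounts for φ(d) elements.
Cyclic subgroups by order — order 1: 1; order 2: 3; order 3: 1; order 6: 3.
Total: 8.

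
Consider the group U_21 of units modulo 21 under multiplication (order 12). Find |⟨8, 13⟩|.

4

|⟨8⟩| = 2 and |⟨13⟩| = 2, so |H| is a multiple of lcm(2, 2) = 2 and divides |G| = 12.
Closing under the operation: H = {1, 8, 13, 20}, so |H| = 4.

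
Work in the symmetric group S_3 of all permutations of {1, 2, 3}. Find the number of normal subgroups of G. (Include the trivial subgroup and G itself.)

G has 6 subgroups. Checking conjugation-invariance by order — order 1: 1/1 normal; order 2: 0/3 normal; order 3: 1/1 normal; order 6: 1/1 normal.
Total normal subgroups: 3.

3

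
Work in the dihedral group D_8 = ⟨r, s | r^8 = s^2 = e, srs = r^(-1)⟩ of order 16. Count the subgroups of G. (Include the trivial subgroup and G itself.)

|G| = 16, so by Lagrange every subgroup order divides 16. Divisors: 1, 2, 4, 8, 16.
Subgroups by order — order 1: 1; order 2: 9; order 4: 5; order 8: 3; order 16: 1.
Total: 1 + 9 + 5 + 3 + 1 = 19.

19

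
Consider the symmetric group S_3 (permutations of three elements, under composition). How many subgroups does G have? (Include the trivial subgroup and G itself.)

6

|G| = 6, so by Lagrange every subgroup order divides 6. Divisors: 1, 2, 3, 6.
Subgroups by order — order 1: 1; order 2: 3; order 3: 1; order 6: 1.
Total: 1 + 3 + 1 + 1 = 6.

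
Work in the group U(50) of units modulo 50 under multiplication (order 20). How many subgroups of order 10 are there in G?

|G| = 20 and 10 | 20, so subgroups of order 10 are possible by Lagrange.
The subgroups of order 10 are: {1, 9, 11, 19, 21, 29, 31, 39, 41, 49}.
So G has 1 subgroup of order 10.

1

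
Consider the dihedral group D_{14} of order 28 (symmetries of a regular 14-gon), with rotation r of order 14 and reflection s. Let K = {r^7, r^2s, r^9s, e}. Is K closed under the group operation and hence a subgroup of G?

Yes

|K| = 4 divides |G| = 28, consistent with Lagrange.
K contains the identity, every element's inverse is in K, and K is closed under ·: it is a subgroup.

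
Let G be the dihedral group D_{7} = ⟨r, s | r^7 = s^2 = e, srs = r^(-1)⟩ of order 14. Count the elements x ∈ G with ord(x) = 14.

0

No element of G has order 14 (even though 14 | 14).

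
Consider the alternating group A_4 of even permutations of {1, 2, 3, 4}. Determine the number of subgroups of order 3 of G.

4

|G| = 12 and 3 | 12, so subgroups of order 3 are possible by Lagrange.
The subgroups of order 3 are: {e, (1 2 3), (1 3 2)}; {e, (1 2 4), (1 4 2)}; {e, (1 3 4), (1 4 3)}; {e, (2 3 4), (2 4 3)}.
So G has 4 subgroups of order 3.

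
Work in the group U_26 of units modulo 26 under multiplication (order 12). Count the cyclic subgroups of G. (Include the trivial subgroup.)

Group the elements of G by the cyclic subgroup they generate; each cyclic subgroup of order d accounts for φ(d) elements.
Cyclic subgroups by order — order 1: 1; order 2: 1; order 3: 1; order 4: 1; order 6: 1; order 12: 1.
Total: 6.

6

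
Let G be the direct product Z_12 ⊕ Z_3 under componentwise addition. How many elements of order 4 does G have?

An element (a,b) has order lcm(ord(a), ord(b)); count pairs with lcm equal to 4.
Enumerating gives 2 such elements.

2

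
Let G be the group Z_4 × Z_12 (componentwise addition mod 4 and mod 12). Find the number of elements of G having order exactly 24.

0

An element (a,b) has order lcm(ord(a), ord(b)); count pairs with lcm equal to 24.
Enumerating gives 0 such elements.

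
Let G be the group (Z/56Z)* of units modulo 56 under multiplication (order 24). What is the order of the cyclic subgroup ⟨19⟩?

6

Compute successive powers of 19 mod 56: 19, 25, 27, 9, 3, 1; 19^6 ≡ 1 (mod 56).
So |⟨19⟩| = 6.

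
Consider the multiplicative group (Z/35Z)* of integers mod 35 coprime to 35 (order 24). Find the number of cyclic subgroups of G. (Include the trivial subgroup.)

A cyclic subgroup of order d is generated by each of its φ(d) elements of order d, so the cyclic subgroups of order d number (#elements of order d)/φ(d).
Cyclic subgroups by order — order 1: 1; order 2: 3; order 3: 1; order 4: 2; order 6: 3; order 12: 2.
Total: 12.

12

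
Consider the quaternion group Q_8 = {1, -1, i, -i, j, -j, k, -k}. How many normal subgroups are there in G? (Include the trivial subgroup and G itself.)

6

G has 6 subgroups. Checking conjugation-invariance by order — order 1: 1/1 normal; order 2: 1/1 normal; order 4: 3/3 normal; order 8: 1/1 normal.
Total normal subgroups: 6.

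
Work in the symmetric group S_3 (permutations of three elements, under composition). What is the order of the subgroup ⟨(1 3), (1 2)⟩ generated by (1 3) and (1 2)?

6

|⟨(1 3)⟩| = 2 and |⟨(1 2)⟩| = 2, so |H| is a multiple of lcm(2, 2) = 2 and divides |G| = 6.
Closing {(1 3), (1 2)} under the group operation gives all of G, so |H| = 6.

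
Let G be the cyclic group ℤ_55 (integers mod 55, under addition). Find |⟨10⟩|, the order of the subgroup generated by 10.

11

In ℤ_55, the order of an element a is n/gcd(a, n).
gcd(10, 55) = 5, so |⟨10⟩| = 55/5 = 11.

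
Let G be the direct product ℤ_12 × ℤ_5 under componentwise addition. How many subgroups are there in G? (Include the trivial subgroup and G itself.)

|G| = 60, so by Lagrange every subgroup order divides 60. Divisors: 1, 2, 3, 4, 5, 6, 10, 12, 15, 20, 30, 60.
Subgroups by order — order 1: 1; order 2: 1; order 3: 1; order 4: 1; order 5: 1; order 6: 1; order 10: 1; order 12: 1; order 15: 1; order 20: 1; order 30: 1; order 60: 1.
Total: 1 + 1 + 1 + 1 + 1 + 1 + 1 + 1 + 1 + 1 + 1 + 1 = 12.

12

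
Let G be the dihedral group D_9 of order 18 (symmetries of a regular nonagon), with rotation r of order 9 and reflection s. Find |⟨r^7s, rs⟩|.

6

|⟨r^7s⟩| = 2 and |⟨rs⟩| = 2, so |H| is a multiple of lcm(2, 2) = 2 and divides |G| = 18.
Closing under the operation: H = {e, r^3, r^6, rs, r^4s, r^7s}, so |H| = 6.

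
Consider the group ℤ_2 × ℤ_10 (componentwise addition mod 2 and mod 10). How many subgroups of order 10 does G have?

3

|G| = 20 and 10 | 20, so subgroups of order 10 are possible by Lagrange.
The subgroups of order 10 are: {(0,0), (0,1), (0,2), (0,3), (0,4), (0,5), (0,6), (0,7), (0,8), (0,9)}; {(0,0), (0,2), (0,4), (0,6), (0,8), (1,0), (1,2), (1,4), (1,6), (1,8)}; {(0,0), (0,2), (0,4), (0,6), (0,8), (1,1), (1,3), (1,5), (1,7), (1,9)}.
So G has 3 subgroups of order 10.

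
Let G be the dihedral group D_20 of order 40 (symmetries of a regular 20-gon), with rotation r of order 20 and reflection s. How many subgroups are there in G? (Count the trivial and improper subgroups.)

48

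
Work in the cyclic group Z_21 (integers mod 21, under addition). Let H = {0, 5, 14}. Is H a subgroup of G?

No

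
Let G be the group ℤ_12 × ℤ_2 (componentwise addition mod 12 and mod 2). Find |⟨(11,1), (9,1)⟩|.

|⟨(11,1)⟩| = 12 and |⟨(9,1)⟩| = 4, so |H| is a multiple of lcm(12, 4) = 12 and divides |G| = 24.
Closing under the operation: H = {(0,0), (1,1), (2,0), (3,1), (4,0), (5,1), (6,0), (7,1), (8,0), (9,1), (10,0), (11,1)}, so |H| = 12.

12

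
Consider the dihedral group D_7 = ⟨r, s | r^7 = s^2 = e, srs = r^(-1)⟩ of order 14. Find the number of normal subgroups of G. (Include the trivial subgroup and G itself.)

3

G has 10 subgroups. Checking conjugation-invariance by order — order 1: 1/1 normal; order 2: 0/7 normal; order 7: 1/1 normal; order 14: 1/1 normal.
Total normal subgroups: 3.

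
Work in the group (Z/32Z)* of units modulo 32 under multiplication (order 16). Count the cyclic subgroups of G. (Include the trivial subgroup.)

A cyclic subgroup of order d is generated by each of its φ(d) elements of order d, so the cyclic subgroups of order d number (#elements of order d)/φ(d).
Cyclic subgroups by order — order 1: 1; order 2: 3; order 4: 2; order 8: 2.
Total: 8.

8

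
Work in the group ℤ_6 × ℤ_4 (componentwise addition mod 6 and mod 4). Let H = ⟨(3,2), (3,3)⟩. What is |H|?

8

|⟨(3,2)⟩| = 2 and |⟨(3,3)⟩| = 4, so |H| is a multiple of lcm(2, 4) = 4 and divides |G| = 24.
Closing under the operation: H = {(0,0), (0,1), (0,2), (0,3), (3,0), (3,1), (3,2), (3,3)}, so |H| = 8.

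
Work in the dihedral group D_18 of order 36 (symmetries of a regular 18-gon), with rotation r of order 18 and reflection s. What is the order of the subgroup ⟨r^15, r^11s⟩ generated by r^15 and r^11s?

|⟨r^15⟩| = 6 and |⟨r^11s⟩| = 2, so |H| is a multiple of lcm(6, 2) = 6 and divides |G| = 36.
Closing under the operation: H = {e, r^3, r^6, r^9, r^12, r^15, r^2s, r^5s, r^8s, r^11s, r^14s, r^17s}, so |H| = 12.

12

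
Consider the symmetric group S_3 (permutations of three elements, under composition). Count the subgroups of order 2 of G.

3

|G| = 6 and 2 | 6, so subgroups of order 2 are possible by Lagrange.
The subgroups of order 2 are: {e, (1 2)}; {e, (1 3)}; {e, (2 3)}.
So G has 3 subgroups of order 2.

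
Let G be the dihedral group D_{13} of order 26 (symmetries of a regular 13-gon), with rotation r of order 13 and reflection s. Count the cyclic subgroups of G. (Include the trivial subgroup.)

A cyclic subgroup of order d is generated by each of its φ(d) elements of order d, so the cyclic subgroups of order d number (#elements of order d)/φ(d).
Cyclic subgroups by order — order 1: 1; order 2: 13; order 13: 1.
Total: 15.

15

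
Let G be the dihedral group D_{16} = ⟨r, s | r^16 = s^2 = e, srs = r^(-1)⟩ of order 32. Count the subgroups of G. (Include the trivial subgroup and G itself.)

|G| = 32, so by Lagrange every subgroup order divides 32. Divisors: 1, 2, 4, 8, 16, 32.
Subgroups by order — order 1: 1; order 2: 17; order 4: 9; order 8: 5; order 16: 3; order 32: 1.
Total: 1 + 17 + 9 + 5 + 3 + 1 = 36.

36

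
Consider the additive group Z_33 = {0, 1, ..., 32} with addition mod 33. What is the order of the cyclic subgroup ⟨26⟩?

In Z_33, the order of an element a is n/gcd(a, n).
gcd(26, 33) = 1, so |⟨26⟩| = 33/1 = 33.

33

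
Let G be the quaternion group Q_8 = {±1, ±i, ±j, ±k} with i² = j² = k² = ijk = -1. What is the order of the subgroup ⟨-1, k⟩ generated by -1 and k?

4

|⟨-1⟩| = 2 and |⟨k⟩| = 4, so |H| is a multiple of lcm(2, 4) = 4 and divides |G| = 8.
Closing under the operation: H = {1, -1, k, -k}, so |H| = 4.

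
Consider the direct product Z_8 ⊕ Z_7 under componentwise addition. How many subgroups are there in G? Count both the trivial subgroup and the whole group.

|G| = 56, so by Lagrange every subgroup order divides 56. Divisors: 1, 2, 4, 7, 8, 14, 28, 56.
Subgroups by order — order 1: 1; order 2: 1; order 4: 1; order 7: 1; order 8: 1; order 14: 1; order 28: 1; order 56: 1.
Total: 1 + 1 + 1 + 1 + 1 + 1 + 1 + 1 = 8.

8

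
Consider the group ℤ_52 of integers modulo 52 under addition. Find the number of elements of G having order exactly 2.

In a cyclic group of order 52, the number of elements of order d (for d | 52) is φ(d).
φ(2) = 1.

1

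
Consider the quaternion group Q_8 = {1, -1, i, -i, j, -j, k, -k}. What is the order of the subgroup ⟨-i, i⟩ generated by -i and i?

4

|⟨-i⟩| = 4 and |⟨i⟩| = 4, so |H| is a multiple of lcm(4, 4) = 4 and divides |G| = 8.
Closing under the operation: H = {1, -1, i, -i}, so |H| = 4.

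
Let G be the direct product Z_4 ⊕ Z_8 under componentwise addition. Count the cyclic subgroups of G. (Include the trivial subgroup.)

14

A cyclic subgroup of order d is generated by each of its φ(d) elements of order d, so the cyclic subgroups of order d number (#elements of order d)/φ(d).
Cyclic subgroups by order — order 1: 1; order 2: 3; order 4: 6; order 8: 4.
Total: 14.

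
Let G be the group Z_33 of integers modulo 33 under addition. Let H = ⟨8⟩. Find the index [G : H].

1

|⟨8⟩| = 33 and |G| = 33.
By Lagrange, [G : H] = |G|/|H| = 33/33 = 1.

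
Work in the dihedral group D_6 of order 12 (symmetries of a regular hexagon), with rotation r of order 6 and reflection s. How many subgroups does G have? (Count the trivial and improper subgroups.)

16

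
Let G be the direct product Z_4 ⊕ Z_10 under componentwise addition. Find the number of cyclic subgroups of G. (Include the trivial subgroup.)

12

Each element a generates a cyclic subgroup ⟨a⟩; distinct elements may generate the same one (a cyclic group of order d has φ(d) generators).
Cyclic subgroups by order — order 1: 1; order 2: 3; order 4: 2; order 5: 1; order 10: 3; order 20: 2.
Total: 12.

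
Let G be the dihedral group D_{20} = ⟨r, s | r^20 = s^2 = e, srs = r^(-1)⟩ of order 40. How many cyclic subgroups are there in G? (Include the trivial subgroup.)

Each element a generates a cyclic subgroup ⟨a⟩; distinct elements may generate the same one (a cyclic group of order d has φ(d) generators).
Cyclic subgroups by order — order 1: 1; order 2: 21; order 4: 1; order 5: 1; order 10: 1; order 20: 1.
Total: 26.

26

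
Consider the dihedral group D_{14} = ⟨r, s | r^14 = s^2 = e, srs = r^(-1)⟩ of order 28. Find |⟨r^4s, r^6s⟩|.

14

|⟨r^4s⟩| = 2 and |⟨r^6s⟩| = 2, so |H| is a multiple of lcm(2, 2) = 2 and divides |G| = 28.
Closing under the operation: H = {e, r^2, r^4, r^6, r^8, r^10, r^12, s, r^2s, r^4s, r^6s, r^8s, r^10s, r^12s}, so |H| = 14.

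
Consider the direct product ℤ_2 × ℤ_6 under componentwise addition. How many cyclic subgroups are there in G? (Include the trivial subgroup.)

A cyclic subgroup of order d is generated by each of its φ(d) elements of order d, so the cyclic subgroups of order d number (#elements of order d)/φ(d).
Cyclic subgroups by order — order 1: 1; order 2: 3; order 3: 1; order 6: 3.
Total: 8.

8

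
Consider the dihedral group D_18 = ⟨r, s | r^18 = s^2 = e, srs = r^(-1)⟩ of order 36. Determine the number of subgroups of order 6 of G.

7

|G| = 36 and 6 | 36, so subgroups of order 6 are possible by Lagrange.
The subgroups of order 6 are: {e, r^6, r^12, r^4s, r^10s, r^16s}; {e, r^6, r^12, r^5s, r^11s, r^17s}; {e, r^6, r^12, s, r^6s, r^12s}; {e, r^6, r^12, rs, r^7s, r^13s}; … (7 in all).
So G has 7 subgroups of order 6.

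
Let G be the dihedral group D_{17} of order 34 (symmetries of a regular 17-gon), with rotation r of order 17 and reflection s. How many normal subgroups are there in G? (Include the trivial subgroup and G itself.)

3

G has 20 subgroups. Checking conjugation-invariance by order — order 1: 1/1 normal; order 2: 0/17 normal; order 17: 1/1 normal; order 34: 1/1 normal.
Total normal subgroups: 3.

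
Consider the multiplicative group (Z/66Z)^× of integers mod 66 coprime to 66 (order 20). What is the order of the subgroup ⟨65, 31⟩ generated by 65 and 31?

10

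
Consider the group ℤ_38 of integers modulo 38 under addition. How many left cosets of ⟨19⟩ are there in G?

19

|⟨19⟩| = 2 and |G| = 38.
By Lagrange, [G : H] = |G|/|H| = 38/2 = 19.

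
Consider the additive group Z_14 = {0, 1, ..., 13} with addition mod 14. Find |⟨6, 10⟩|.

7

|⟨6⟩| = 7 and |⟨10⟩| = 7, so |H| is a multiple of lcm(7, 7) = 7 and divides |G| = 14.
Closing under the operation: H = {0, 2, 4, 6, 8, 10, 12}, so |H| = 7.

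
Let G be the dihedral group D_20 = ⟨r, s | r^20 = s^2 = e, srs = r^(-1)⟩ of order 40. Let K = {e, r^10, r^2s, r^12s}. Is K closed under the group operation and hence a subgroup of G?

Yes

|K| = 4 divides |G| = 40, consistent with Lagrange.
K contains the identity, every element's inverse is in K, and K is closed under ·: it is a subgroup.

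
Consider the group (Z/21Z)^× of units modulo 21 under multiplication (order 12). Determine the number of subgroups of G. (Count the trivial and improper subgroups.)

|G| = 12, so by Lagrange every subgroup order divides 12. Divisors: 1, 2, 3, 4, 6, 12.
Subgroups by order — order 1: 1; order 2: 3; order 3: 1; order 4: 1; order 6: 3; order 12: 1.
Total: 1 + 3 + 1 + 1 + 3 + 1 = 10.

10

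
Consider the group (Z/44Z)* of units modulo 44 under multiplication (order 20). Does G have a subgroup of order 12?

12 does not divide |G| = 20, so by Lagrange no subgroup of order 12 exists.

No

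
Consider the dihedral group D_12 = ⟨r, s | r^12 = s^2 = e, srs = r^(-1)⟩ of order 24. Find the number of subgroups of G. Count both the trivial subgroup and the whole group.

34

|G| = 24, so by Lagrange every subgroup order divides 24. Divisors: 1, 2, 3, 4, 6, 8, 12, 24.
Subgroups by order — order 1: 1; order 2: 13; order 3: 1; order 4: 7; order 6: 5; order 8: 3; order 12: 3; order 24: 1.
Total: 1 + 13 + 1 + 7 + 5 + 3 + 3 + 1 = 34.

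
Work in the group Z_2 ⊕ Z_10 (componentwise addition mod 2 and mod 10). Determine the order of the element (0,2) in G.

5

The order of (0,2) in Z_2 × Z_10 is lcm(ord(0) in Z_2, ord(2) in Z_10).
ord(0) = 1 and ord(2) = 5, so |⟨(0,2)⟩| = lcm(1, 5) = 5.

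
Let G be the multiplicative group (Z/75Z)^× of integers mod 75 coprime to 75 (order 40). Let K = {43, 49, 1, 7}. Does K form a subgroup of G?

|K| = 4 divides |G| = 40, consistent with Lagrange.
K contains the identity, every element's inverse is in K, and K is closed under ·: it is a subgroup.
In fact K = ⟨43⟩.

Yes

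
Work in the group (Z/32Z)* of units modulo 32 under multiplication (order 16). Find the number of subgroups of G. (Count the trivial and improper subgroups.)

11

|G| = 16, so by Lagrange every subgroup order divides 16. Divisors: 1, 2, 4, 8, 16.
Subgroups by order — order 1: 1; order 2: 3; order 4: 3; order 8: 3; order 16: 1.
Total: 1 + 3 + 3 + 3 + 1 = 11.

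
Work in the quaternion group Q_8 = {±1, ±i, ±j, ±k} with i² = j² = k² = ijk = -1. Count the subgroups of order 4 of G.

3

|G| = 8 and 4 | 8, so subgroups of order 4 are possible by Lagrange.
The subgroups of order 4 are: {1, -1, i, -i}; {1, -1, j, -j}; {1, -1, k, -k}.
So G has 3 subgroups of order 4.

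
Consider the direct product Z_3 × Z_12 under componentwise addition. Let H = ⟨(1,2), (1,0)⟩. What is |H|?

|⟨(1,2)⟩| = 6 and |⟨(1,0)⟩| = 3, so |H| is a multiple of lcm(6, 3) = 6 and divides |G| = 36.
Closing under the operation: H = {(0,0), (0,2), (0,4), (0,6), (0,8), (0,10), (1,0), (1,2), (1,4), (1,6), (1,8), (1,10), (2,0), (2,2), (2,4), (2,6), (2,8), (2,10)}, so |H| = 18.

18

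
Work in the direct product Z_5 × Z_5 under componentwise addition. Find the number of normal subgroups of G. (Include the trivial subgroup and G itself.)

G is abelian, so every subgroup is normal.
G has 8 subgroups in total, hence 8 normal subgroups.

8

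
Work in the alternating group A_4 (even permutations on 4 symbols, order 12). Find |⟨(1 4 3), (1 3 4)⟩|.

3

|⟨(1 4 3)⟩| = 3 and |⟨(1 3 4)⟩| = 3, so |H| is a multiple of lcm(3, 3) = 3 and divides |G| = 12.
Closing under the operation: H = {e, (1 3 4), (1 4 3)}, so |H| = 3.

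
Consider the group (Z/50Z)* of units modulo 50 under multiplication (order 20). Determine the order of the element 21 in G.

Compute successive powers of 21 mod 50: 21, 41, 11, 31, 1; 21^5 ≡ 1 (mod 50).
So |⟨21⟩| = 5.

5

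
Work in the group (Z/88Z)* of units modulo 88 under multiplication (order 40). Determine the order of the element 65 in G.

Compute successive powers of 65 mod 88: 65, 1; 65^2 ≡ 1 (mod 88).
So |⟨65⟩| = 2.

2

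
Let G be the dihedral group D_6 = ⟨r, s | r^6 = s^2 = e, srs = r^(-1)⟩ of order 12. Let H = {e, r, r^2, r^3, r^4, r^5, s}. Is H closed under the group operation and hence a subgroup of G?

|H| = 7 does not divide |G| = 12, so by Lagrange H is not a subgroup.

No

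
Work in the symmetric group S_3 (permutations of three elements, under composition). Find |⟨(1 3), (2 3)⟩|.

|⟨(1 3)⟩| = 2 and |⟨(2 3)⟩| = 2, so |H| is a multiple of lcm(2, 2) = 2 and divides |G| = 6.
Closing {(1 3), (2 3)} under the group operation gives all of G, so |H| = 6.

6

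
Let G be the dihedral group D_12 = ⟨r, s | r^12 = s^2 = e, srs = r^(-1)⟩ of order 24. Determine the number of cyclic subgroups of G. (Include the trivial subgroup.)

18

Group the elements of G by the cyclic subgroup they generate; each cyclic subgroup of order d accounts for φ(d) elements.
Cyclic subgroups by order — order 1: 1; order 2: 13; order 3: 1; order 4: 1; order 6: 1; order 12: 1.
Total: 18.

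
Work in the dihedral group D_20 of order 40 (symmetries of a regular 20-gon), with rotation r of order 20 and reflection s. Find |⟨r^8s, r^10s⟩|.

|⟨r^8s⟩| = 2 and |⟨r^10s⟩| = 2, so |H| is a multiple of lcm(2, 2) = 2 and divides |G| = 40.
Closing under the operation: H = {e, r^2, r^4, r^6, r^8, r^10, r^12, r^14, r^16, r^18, s, r^2s, r^4s, r^6s, r^8s, r^10s, r^12s, r^14s, r^16s, r^18s}, so |H| = 20.

20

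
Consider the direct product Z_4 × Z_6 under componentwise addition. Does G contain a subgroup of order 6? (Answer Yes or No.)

Yes

6 | 24. A subgroup of order 6 is {(0,0), (0,1), (0,2), (0,3), (0,4), (0,5)}.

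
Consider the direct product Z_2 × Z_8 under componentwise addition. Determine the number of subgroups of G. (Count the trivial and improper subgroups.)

11

|G| = 16, so by Lagrange every subgroup order divides 16. Divisors: 1, 2, 4, 8, 16.
Subgroups by order — order 1: 1; order 2: 3; order 4: 3; order 8: 3; order 16: 1.
Total: 1 + 3 + 3 + 3 + 1 = 11.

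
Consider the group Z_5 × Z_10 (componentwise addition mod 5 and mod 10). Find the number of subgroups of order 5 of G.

6

|G| = 50 and 5 | 50, so subgroups of order 5 are possible by Lagrange.
The subgroups of order 5 are: {(0,0), (0,2), (0,4), (0,6), (0,8)}; {(0,0), (1,0), (2,0), (3,0), (4,0)}; {(0,0), (1,2), (2,4), (3,6), (4,8)}; {(0,0), (1,4), (2,8), (3,2), (4,6)}; … (6 in all).
So G has 6 subgroups of order 5.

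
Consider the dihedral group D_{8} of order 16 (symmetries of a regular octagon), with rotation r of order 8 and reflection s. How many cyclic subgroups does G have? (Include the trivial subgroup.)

Group the elements of G by the cyclic subgroup they generate; each cyclic subgroup of order d accounts for φ(d) elements.
Cyclic subgroups by order — order 1: 1; order 2: 9; order 4: 1; order 8: 1.
Total: 12.

12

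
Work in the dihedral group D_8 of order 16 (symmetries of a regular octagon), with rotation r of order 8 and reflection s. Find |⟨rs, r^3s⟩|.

8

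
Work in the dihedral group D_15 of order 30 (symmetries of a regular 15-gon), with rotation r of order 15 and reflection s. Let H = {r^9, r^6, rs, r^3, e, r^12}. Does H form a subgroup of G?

Closure fails: r^12 · rs = r^13s ∉ H. So H is not a subgroup.

No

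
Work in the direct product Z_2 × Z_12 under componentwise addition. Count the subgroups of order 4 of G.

3

|G| = 24 and 4 | 24, so subgroups of order 4 are possible by Lagrange.
The subgroups of order 4 are: {(0,0), (0,3), (0,6), (0,9)}; {(0,0), (0,6), (1,0), (1,6)}; {(0,0), (0,6), (1,3), (1,9)}.
So G has 3 subgroups of order 4.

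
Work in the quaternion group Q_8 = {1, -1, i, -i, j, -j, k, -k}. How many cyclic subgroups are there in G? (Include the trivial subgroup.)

5

Each element a generates a cyclic subgroup ⟨a⟩; distinct elements may generate the same one (a cyclic group of order d has φ(d) generators).
Cyclic subgroups by order — order 1: 1; order 2: 1; order 4: 3.
Total: 5.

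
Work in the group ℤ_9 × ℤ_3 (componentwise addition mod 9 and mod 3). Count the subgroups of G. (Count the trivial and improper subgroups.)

|G| = 27, so by Lagrange every subgroup order divides 27. Divisors: 1, 3, 9, 27.
Subgroups by order — order 1: 1; order 3: 4; order 9: 4; order 27: 1.
Total: 1 + 4 + 4 + 1 = 10.

10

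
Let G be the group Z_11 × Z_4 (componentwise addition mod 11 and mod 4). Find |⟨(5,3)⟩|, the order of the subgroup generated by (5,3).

The order of (5,3) in Z_11 × Z_4 is lcm(ord(5) in Z_11, ord(3) in Z_4).
ord(5) = 11 and ord(3) = 4, so |⟨(5,3)⟩| = lcm(11, 4) = 44.

44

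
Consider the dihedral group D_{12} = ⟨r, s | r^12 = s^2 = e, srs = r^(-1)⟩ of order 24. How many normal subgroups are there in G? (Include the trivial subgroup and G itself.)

9

G has 34 subgroups. Checking conjugation-invariance by order — order 1: 1/1 normal; order 2: 1/13 normal; order 3: 1/1 normal; order 4: 1/7 normal; order 6: 1/5 normal; order 8: 0/3 normal; order 12: 3/3 normal; order 24: 1/1 normal.
Total normal subgroups: 9.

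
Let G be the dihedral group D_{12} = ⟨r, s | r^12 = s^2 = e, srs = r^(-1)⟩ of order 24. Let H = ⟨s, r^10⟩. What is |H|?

12

|⟨s⟩| = 2 and |⟨r^10⟩| = 6, so |H| is a multiple of lcm(2, 6) = 6 and divides |G| = 24.
Closing under the operation: H = {e, r^2, r^4, r^6, r^8, r^10, s, r^2s, r^4s, r^6s, r^8s, r^10s}, so |H| = 12.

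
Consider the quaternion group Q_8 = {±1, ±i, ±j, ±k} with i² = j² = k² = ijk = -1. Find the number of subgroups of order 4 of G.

|G| = 8 and 4 | 8, so subgroups of order 4 are possible by Lagrange.
The subgroups of order 4 are: {1, -1, i, -i}; {1, -1, j, -j}; {1, -1, k, -k}.
So G has 3 subgroups of order 4.

3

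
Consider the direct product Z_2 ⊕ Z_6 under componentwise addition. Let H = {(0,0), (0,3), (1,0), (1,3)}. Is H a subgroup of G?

|H| = 4 divides |G| = 12, consistent with Lagrange.
H contains the identity, every element's inverse is in H, and H is closed under +: it is a subgroup.

Yes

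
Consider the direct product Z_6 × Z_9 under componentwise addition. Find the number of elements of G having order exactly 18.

An element (a,b) has order lcm(ord(a), ord(b)); count pairs with lcm equal to 18.
Enumerating gives 18 such elements.

18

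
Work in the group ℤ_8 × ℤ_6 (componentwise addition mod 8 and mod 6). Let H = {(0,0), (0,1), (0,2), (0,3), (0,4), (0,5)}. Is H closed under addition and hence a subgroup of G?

Yes

|H| = 6 divides |G| = 48, consistent with Lagrange.
H contains the identity, every element's inverse is in H, and H is closed under +: it is a subgroup.
In fact H = ⟨(0,1)⟩.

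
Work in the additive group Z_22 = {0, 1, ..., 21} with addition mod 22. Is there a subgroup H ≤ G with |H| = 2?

2 | 22. A subgroup of order 2 is {0, 11}.

Yes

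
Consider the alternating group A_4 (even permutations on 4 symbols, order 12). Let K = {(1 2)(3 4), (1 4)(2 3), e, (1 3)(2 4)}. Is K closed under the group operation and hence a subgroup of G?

|K| = 4 divides |G| = 12, consistent with Lagrange.
K contains the identity, every element's inverse is in K, and K is closed under ∘: it is a subgroup.

Yes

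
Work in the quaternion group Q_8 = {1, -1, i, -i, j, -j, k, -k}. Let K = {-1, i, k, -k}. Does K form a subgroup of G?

No

The identity 1 ∉ K, so K is not a subgroup.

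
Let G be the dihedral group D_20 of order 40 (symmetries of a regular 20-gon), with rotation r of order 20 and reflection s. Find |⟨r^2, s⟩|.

|⟨r^2⟩| = 10 and |⟨s⟩| = 2, so |H| is a multiple of lcm(10, 2) = 10 and divides |G| = 40.
Closing under the operation: H = {e, r^2, r^4, r^6, r^8, r^10, r^12, r^14, r^16, r^18, s, r^2s, r^4s, r^6s, r^8s, r^10s, r^12s, r^14s, r^16s, r^18s}, so |H| = 20.

20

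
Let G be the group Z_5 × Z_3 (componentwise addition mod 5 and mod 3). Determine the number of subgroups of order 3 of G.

1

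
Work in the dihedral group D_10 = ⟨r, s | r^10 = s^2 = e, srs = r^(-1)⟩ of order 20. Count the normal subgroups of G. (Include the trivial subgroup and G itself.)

G has 22 subgroups. Checking conjugation-invariance by order — order 1: 1/1 normal; order 2: 1/11 normal; order 4: 0/5 normal; order 5: 1/1 normal; order 10: 3/3 normal; order 20: 1/1 normal.
Total normal subgroups: 7.

7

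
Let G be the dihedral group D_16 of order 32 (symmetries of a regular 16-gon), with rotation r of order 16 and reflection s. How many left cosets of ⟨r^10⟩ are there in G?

4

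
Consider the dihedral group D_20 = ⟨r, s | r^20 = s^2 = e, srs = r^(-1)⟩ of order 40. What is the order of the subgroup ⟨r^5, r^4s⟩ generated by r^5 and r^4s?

|⟨r^5⟩| = 4 and |⟨r^4s⟩| = 2, so |H| is a multiple of lcm(4, 2) = 4 and divides |G| = 40.
Closing under the operation: H = {e, r^5, r^10, r^15, r^4s, r^9s, r^14s, r^19s}, so |H| = 8.

8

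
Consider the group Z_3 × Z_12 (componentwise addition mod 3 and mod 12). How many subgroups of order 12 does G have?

4

|G| = 36 and 12 | 36, so subgroups of order 12 are possible by Lagrange.
The subgroups of order 12 are: {(0,0), (0,1), (0,2), (0,3), (0,4), (0,5), (0,6), (0,7), (0,8), (0,9), (0,10), (0,11)}; {(0,0), (0,3), (0,6), (0,9), (1,0), (1,3), (1,6), (1,9), (2,0), (2,3), (2,6), (2,9)}; {(0,0), (0,3), (0,6), (0,9), (1,1), (1,4), (1,7), (1,10), (2,2), (2,5), (2,8), (2,11)}; {(0,0), (0,3), (0,6), (0,9), (1,2), (1,5), (1,8), (1,11), (2,1), (2,4), (2,7), (2,10)}.
So G has 4 subgroups of order 12.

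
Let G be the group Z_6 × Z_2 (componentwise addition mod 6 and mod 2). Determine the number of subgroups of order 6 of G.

3

|G| = 12 and 6 | 12, so subgroups of order 6 are possible by Lagrange.
The subgroups of order 6 are: {(0,0), (0,1), (2,0), (2,1), (4,0), (4,1)}; {(0,0), (1,0), (2,0), (3,0), (4,0), (5,0)}; {(0,0), (1,1), (2,0), (3,1), (4,0), (5,1)}.
So G has 3 subgroups of order 6.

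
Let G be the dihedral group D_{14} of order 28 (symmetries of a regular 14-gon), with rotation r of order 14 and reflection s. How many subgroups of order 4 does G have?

7

|G| = 28 and 4 | 28, so subgroups of order 4 are possible by Lagrange.
The subgroups of order 4 are: {e, r^7, r^3s, r^10s}; {e, r^7, r^4s, r^11s}; {e, r^7, r^5s, r^12s}; {e, r^7, r^6s, r^13s}; … (7 in all).
So G has 7 subgroups of order 4.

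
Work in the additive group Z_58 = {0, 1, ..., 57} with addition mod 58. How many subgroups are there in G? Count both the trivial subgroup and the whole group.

4

Subgroups of the cyclic group Z_58 correspond bijectively to divisors of 58.
Divisors of 58: 1, 2, 29, 58.
So Z_58 has 4 subgroups.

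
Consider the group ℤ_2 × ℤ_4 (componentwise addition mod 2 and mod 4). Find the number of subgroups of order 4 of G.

3

|G| = 8 and 4 | 8, so subgroups of order 4 are possible by Lagrange.
The subgroups of order 4 are: {(0,0), (0,1), (0,2), (0,3)}; {(0,0), (0,2), (1,0), (1,2)}; {(0,0), (0,2), (1,1), (1,3)}.
So G has 3 subgroups of order 4.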